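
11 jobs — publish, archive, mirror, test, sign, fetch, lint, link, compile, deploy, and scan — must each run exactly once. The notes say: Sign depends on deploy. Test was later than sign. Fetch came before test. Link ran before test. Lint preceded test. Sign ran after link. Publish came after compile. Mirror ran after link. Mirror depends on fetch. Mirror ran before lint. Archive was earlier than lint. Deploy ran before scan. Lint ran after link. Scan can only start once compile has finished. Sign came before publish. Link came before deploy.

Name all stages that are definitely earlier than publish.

compile, deploy, link, sign

Directly stated before publish: compile and sign.
Deploy reaches publish via deploy → sign → publish.
Link reaches publish via link → sign → publish.
No chain forces test (or any of the others) ahead of publish.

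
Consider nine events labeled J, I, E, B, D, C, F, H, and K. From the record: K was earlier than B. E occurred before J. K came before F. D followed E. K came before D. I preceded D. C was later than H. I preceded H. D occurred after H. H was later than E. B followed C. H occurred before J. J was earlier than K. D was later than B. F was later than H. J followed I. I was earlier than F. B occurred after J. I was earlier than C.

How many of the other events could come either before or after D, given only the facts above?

Forced before D: B, C, E, H, I, J, and K.
That leaves F with no forced order relative to D — 1.

1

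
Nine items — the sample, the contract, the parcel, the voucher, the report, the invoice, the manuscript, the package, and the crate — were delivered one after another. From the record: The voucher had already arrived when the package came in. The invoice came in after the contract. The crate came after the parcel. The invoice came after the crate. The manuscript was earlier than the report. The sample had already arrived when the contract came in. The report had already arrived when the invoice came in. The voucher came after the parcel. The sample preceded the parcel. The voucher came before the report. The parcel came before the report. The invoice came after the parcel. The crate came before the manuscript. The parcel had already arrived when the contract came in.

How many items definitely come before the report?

5

Directly stated before the report: the manuscript, the parcel, and the voucher.
The crate reaches the report via the crate → the manuscript → the report.
The sample reaches the report via the sample → the parcel → the report.
That's the crate, the manuscript, the parcel, the sample, and the voucher — 5 in all.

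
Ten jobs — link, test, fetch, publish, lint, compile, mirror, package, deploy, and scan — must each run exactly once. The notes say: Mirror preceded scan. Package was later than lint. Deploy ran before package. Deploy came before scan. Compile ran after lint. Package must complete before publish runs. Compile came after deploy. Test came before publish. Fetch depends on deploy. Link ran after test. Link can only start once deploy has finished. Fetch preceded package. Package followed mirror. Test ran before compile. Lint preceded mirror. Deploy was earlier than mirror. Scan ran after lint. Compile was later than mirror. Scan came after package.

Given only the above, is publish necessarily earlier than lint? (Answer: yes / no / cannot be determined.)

Tracing the constraints gives lint → package → publish, so lint must come before publish.
That means publish cannot be before lint.

no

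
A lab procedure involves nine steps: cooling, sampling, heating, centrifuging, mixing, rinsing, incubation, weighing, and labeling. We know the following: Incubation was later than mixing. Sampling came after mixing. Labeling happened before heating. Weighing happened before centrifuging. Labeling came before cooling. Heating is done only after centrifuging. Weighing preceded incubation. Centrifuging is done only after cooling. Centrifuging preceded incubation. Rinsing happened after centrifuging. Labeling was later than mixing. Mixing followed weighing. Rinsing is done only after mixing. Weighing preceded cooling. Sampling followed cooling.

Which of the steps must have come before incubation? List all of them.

Directly stated before incubation: centrifuging, mixing, and weighing.
Cooling reaches incubation via cooling → centrifuging → incubation.
Labeling reaches incubation via labeling → cooling → centrifuging → incubation.
No chain forces rinsing (or any of the others) ahead of incubation.

centrifuging, cooling, labeling, mixing, weighing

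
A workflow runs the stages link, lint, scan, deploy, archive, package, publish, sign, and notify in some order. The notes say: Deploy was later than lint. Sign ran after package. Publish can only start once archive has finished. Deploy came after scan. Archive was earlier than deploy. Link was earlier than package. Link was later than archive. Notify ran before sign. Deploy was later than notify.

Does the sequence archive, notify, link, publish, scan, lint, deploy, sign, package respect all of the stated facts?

no

The constraints require package before sign, but in the proposed sequence sign appears ahead of package. That one violation is enough.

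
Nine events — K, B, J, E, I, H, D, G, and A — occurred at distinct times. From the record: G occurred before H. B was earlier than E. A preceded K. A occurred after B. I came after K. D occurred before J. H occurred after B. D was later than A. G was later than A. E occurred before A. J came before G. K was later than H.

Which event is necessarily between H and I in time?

Tracing the constraints gives H → K → I, so K sits after H and before I.
No other event is forced both after H and before I.

K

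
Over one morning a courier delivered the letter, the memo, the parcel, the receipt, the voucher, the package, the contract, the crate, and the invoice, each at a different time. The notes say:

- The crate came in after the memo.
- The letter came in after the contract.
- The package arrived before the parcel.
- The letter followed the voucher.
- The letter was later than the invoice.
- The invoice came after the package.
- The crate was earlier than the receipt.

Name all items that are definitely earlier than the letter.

Directly stated before the letter: the contract, the invoice, and the voucher.
The package reaches the letter via the package → the invoice → the letter.
No chain forces the parcel (or any of the others) ahead of the letter.

the contract, the invoice, the package, the voucher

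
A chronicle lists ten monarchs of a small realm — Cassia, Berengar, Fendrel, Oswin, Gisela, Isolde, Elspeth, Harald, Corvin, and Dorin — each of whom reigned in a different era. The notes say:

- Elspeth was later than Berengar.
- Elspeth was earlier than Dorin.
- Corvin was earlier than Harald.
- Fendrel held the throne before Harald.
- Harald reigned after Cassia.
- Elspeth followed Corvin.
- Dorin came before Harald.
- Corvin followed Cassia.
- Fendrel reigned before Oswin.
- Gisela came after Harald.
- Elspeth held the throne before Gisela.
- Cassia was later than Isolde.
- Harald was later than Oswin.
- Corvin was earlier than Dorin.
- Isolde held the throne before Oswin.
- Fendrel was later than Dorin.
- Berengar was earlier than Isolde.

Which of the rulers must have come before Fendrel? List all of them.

Berengar, Cassia, Corvin, Dorin, Elspeth, Isolde

Directly stated before Fendrel: Dorin.
Berengar reaches Fendrel via Berengar → Elspeth → Dorin → Fendrel.
Cassia reaches Fendrel via Cassia → Corvin → Dorin → Fendrel.
Corvin reaches Fendrel via Corvin → Dorin → Fendrel.
Likewise Elspeth and Isolde each reach Fendrel by chaining the stated constraints.
No chain forces Oswin (or any of the others) ahead of Fendrel.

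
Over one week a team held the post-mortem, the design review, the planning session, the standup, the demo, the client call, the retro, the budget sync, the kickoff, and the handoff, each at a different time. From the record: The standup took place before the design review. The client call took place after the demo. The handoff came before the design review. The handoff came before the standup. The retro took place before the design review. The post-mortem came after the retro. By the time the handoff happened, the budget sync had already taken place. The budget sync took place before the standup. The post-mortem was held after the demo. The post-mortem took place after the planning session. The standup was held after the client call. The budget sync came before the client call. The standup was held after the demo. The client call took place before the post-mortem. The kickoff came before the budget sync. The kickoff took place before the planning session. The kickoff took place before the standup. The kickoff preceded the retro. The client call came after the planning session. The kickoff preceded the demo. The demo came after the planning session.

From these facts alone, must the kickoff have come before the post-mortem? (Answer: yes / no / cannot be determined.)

yes

Chain the constraints: the kickoff → the retro → the post-mortem. Each link is directly stated, so the kickoff comes before the post-mortem.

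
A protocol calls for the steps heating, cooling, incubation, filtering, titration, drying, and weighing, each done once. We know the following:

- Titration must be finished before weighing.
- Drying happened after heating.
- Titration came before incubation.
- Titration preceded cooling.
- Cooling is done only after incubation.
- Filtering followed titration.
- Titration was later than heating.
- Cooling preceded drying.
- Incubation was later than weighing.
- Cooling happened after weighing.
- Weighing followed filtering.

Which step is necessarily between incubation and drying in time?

Tracing the constraints gives incubation → cooling → drying, so cooling sits after incubation and before drying.
No other step is forced both after incubation and before drying.

cooling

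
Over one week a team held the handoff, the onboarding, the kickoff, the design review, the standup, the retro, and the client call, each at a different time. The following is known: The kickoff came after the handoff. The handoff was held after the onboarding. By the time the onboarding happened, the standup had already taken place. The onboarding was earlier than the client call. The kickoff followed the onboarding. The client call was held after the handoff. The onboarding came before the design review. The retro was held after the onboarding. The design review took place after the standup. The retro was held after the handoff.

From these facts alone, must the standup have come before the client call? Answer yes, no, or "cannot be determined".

Chain the constraints: the standup → the onboarding → the client call. Each link is directly stated, so the standup comes before the client call.

yes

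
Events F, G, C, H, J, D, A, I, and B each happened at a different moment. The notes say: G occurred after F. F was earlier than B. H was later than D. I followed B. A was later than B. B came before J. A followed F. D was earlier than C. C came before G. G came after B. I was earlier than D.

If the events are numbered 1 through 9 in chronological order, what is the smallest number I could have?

3

B and F must both come before I — 2 forced predecessors.
Nothing else is forced ahead of I, so its earliest slot is position 2 + 1 = 3.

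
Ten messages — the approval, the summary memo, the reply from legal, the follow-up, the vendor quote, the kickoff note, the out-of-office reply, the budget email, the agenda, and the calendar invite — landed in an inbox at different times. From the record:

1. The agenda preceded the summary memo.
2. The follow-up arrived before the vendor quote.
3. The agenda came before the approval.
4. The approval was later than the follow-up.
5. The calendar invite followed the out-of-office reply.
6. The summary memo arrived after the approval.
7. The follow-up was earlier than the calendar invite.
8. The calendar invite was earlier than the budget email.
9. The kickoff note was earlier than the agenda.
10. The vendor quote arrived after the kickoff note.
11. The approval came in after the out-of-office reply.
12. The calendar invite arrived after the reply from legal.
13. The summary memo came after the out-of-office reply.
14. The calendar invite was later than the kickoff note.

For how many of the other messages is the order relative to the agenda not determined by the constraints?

6

Forced before the agenda: the kickoff note; forced after the agenda: the approval and the summary memo.
That leaves the budget email, the calendar invite, the follow-up, the out-of-office reply, the reply from legal, and the vendor quote with no forced order relative to the agenda — 6.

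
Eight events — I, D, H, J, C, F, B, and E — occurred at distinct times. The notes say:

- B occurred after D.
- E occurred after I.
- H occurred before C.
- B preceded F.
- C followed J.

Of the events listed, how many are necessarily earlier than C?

2

Directly stated before C: H and J.
No chain forces D (or any of the others) ahead of C.
That's H and J — 2 in all.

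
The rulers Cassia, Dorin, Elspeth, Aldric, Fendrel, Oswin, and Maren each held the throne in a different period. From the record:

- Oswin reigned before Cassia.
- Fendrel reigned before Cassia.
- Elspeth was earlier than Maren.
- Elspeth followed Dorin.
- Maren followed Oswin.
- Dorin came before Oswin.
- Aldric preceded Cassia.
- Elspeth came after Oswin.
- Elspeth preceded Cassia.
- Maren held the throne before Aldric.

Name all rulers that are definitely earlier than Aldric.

Directly stated before Aldric: Maren.
Dorin reaches Aldric via Dorin → Oswin → Maren → Aldric.
Elspeth reaches Aldric via Elspeth → Maren → Aldric.
Oswin reaches Aldric via Oswin → Maren → Aldric.
No chain forces Cassia (or any of the others) ahead of Aldric.

Dorin, Elspeth, Maren, Oswin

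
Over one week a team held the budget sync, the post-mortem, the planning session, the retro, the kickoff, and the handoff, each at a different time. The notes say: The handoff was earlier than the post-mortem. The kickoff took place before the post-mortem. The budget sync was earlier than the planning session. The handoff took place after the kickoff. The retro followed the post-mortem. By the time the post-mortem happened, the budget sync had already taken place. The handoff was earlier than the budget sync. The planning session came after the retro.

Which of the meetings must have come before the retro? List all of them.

Directly stated before the retro: the post-mortem.
The budget sync reaches the retro via the budget sync → the post-mortem → the retro.
The handoff reaches the retro via the handoff → the post-mortem → the retro.
The kickoff reaches the retro via the kickoff → the post-mortem → the retro.

the budget sync, the handoff, the kickoff, the post-mortem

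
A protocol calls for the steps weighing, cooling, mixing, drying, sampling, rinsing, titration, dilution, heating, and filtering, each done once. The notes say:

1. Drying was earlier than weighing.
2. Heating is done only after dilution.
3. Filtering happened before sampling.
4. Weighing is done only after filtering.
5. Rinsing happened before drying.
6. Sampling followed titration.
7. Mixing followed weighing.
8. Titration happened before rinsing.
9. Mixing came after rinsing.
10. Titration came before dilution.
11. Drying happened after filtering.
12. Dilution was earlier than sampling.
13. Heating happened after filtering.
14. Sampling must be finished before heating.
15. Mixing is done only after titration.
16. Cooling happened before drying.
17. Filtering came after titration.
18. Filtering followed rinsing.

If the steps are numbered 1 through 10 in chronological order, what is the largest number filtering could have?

5

Filtering must come before drying, heating, mixing, sampling, and weighing — 5 steps forced after it.
Everything else can be placed before filtering in some valid order, so filtering can sit as late as position 10 − 5 = 5.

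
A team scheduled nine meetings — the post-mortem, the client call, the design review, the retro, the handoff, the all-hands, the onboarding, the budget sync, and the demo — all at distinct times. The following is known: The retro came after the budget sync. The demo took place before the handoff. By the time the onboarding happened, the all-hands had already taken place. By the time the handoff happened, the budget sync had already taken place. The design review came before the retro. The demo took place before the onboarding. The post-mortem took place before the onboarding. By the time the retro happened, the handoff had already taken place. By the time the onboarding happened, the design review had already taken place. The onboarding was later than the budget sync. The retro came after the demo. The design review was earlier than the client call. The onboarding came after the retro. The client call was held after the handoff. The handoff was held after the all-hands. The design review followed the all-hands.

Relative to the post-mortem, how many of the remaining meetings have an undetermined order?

Forced after the post-mortem: the onboarding.
That leaves the all-hands, the budget sync, the client call, the demo, the design review, the handoff, and the retro with no forced order relative to the post-mortem — 7.

7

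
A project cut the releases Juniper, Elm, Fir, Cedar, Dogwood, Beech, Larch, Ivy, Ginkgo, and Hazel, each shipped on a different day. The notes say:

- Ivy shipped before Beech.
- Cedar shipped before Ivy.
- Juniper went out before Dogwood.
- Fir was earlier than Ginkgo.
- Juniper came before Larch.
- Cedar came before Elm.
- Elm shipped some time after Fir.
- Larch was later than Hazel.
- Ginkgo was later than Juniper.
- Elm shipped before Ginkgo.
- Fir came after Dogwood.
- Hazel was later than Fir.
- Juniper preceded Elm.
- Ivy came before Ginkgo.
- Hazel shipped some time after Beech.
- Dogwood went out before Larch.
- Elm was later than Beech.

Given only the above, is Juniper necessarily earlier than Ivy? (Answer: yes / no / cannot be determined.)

cannot be determined

No chain of stated constraints runs from Juniper to Ivy, and none runs from Ivy to Juniper either.
So the relative order of Juniper and Ivy is not fixed by the given facts.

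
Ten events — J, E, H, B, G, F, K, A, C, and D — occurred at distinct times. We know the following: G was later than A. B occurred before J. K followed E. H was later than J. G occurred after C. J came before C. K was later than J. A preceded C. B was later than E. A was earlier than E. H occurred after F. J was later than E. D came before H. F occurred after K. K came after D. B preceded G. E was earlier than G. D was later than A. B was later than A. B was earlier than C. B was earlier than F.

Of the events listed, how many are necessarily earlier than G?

Directly stated before G: A, B, C, and E.
J reaches G via J → C → G.
No chain forces D (or any of the others) ahead of G.
That's A, B, C, E, and J — 5 in all.

5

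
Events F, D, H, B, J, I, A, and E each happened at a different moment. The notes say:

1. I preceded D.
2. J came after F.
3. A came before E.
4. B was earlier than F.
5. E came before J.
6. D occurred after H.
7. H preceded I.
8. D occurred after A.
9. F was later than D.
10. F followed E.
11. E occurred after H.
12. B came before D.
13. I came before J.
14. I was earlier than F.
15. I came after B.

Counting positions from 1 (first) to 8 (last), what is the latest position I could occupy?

I must come before D, F, and J — 3 events forced after it.
Everything else can be placed before I in some valid order, so I can sit as late as position 8 − 3 = 5.

5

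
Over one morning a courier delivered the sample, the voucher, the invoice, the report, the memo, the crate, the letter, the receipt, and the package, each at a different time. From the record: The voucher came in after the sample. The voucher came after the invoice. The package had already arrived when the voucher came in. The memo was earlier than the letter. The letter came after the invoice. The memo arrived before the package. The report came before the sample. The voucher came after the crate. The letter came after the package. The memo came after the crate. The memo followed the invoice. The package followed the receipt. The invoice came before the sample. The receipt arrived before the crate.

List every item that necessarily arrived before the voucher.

the crate, the invoice, the memo, the package, the receipt, the report, the sample

Directly stated before the voucher: the crate, the invoice, the package, and the sample.
The memo reaches the voucher via the memo → the package → the voucher.
The receipt reaches the voucher via the receipt → the crate → the voucher.
The report reaches the voucher via the report → the sample → the voucher.
No chain forces the letter ahead of the voucher.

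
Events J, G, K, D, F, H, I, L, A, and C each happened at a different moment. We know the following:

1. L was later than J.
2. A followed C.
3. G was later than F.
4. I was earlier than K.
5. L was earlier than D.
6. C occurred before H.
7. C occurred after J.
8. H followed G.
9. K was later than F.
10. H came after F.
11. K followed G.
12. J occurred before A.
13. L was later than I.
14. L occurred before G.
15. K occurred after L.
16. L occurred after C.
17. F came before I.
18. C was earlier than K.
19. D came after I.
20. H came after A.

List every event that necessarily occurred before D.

Directly stated before D: I and L.
C reaches D via C → L → D.
F reaches D via F → I → D.
J reaches D via J → L → D.
No chain forces H (or any of the others) ahead of D.

C, F, I, J, L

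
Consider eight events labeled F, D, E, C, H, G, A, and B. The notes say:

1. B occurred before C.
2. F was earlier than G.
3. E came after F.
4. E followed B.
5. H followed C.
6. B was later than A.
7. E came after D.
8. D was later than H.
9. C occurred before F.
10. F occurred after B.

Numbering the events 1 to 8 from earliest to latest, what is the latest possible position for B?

2

B must come before C, D, E, F, G, and H — 6 events forced after it.
Everything else can be placed before B in some valid order, so B can sit as late as position 8 − 6 = 2.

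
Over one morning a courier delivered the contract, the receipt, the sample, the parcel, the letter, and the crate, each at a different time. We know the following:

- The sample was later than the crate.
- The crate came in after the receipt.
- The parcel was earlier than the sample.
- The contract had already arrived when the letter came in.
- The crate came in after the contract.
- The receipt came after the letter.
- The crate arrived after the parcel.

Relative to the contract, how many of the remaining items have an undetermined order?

1

Forced after the contract: the crate, the letter, the receipt, and the sample.
That leaves the parcel with no forced order relative to the contract — 1.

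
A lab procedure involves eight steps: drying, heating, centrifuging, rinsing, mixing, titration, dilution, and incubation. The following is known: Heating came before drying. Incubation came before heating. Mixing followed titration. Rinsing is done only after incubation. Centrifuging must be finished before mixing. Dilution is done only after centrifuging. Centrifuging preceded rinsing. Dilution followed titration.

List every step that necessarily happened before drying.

Directly stated before drying: heating.
Incubation reaches drying via incubation → heating → drying.

heating, incubation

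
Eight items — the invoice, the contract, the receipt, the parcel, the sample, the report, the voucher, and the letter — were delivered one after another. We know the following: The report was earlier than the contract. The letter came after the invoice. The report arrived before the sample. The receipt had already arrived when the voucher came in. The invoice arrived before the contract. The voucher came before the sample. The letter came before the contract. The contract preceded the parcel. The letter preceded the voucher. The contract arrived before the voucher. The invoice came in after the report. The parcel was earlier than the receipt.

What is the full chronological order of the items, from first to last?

the report, the invoice, the letter, the contract, the parcel, the receipt, the voucher, the sample

The constraints fix every adjacent pair, so only one ordering works:
the report → the invoice → the letter → the contract → the parcel → the receipt → the voucher → the sample.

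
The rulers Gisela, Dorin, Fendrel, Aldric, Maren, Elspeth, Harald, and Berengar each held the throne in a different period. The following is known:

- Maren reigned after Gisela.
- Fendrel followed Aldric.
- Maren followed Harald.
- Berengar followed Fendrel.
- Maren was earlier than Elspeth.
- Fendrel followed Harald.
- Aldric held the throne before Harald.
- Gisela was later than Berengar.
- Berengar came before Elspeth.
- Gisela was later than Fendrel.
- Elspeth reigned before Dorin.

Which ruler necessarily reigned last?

Every other ruler has a chain of constraints placing them before Dorin, so Dorin is last.

Dorin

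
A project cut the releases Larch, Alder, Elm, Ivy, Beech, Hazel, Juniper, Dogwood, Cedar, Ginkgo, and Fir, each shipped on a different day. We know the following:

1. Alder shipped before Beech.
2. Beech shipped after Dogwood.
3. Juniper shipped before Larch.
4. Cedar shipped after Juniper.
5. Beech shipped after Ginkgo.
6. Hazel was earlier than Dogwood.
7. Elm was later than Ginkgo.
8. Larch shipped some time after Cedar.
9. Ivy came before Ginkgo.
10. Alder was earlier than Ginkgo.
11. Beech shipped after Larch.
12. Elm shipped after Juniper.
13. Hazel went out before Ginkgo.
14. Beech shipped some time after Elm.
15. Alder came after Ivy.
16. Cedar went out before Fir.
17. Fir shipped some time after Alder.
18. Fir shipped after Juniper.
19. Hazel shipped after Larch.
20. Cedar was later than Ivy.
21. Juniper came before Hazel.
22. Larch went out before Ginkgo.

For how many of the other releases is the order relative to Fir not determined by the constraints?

Forced before Fir: Alder, Cedar, Ivy, and Juniper.
That leaves Beech, Dogwood, Elm, Ginkgo, Hazel, and Larch with no forced order relative to Fir — 6.

6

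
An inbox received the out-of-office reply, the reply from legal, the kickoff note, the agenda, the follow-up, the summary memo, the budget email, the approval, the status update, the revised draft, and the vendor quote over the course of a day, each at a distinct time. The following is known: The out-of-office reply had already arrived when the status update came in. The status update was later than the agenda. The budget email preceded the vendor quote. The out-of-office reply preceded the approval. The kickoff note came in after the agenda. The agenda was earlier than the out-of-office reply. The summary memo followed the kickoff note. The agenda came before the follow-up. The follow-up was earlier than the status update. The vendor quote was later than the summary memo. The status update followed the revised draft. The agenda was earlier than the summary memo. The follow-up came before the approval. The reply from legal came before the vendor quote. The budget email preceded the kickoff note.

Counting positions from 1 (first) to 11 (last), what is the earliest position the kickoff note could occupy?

The agenda and the budget email must both come before the kickoff note — 2 forced predecessors.
Nothing else is forced ahead of the kickoff note, so its earliest slot is position 2 + 1 = 3.

3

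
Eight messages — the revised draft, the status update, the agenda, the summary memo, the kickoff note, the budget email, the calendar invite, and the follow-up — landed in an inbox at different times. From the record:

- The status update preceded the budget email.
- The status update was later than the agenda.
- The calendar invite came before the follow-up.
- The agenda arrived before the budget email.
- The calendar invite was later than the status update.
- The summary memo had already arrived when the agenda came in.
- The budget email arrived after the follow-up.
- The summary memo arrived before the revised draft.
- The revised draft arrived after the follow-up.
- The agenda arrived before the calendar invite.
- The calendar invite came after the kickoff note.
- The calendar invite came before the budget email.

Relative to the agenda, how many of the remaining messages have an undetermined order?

1

Forced before the agenda: the summary memo; forced after the agenda: the budget email, the calendar invite, the follow-up, the revised draft, and the status update.
That leaves the kickoff note with no forced order relative to the agenda — 1.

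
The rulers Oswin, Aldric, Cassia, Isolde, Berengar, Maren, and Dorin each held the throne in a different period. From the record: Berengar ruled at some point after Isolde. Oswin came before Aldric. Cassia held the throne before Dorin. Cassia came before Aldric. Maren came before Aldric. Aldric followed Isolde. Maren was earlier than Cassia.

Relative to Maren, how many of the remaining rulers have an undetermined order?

Forced after Maren: Aldric, Cassia, and Dorin.
That leaves Berengar, Isolde, and Oswin with no forced order relative to Maren — 3.

3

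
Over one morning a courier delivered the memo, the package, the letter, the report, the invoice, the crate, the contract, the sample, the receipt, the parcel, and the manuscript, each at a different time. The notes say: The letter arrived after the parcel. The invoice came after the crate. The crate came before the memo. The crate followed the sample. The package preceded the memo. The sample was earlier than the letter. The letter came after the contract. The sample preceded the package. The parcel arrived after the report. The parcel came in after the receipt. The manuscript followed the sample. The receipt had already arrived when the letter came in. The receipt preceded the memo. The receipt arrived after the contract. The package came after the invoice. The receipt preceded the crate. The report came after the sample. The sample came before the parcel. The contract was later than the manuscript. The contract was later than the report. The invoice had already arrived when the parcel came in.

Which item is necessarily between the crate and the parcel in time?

the invoice

Tracing the constraints gives the crate → the invoice → the parcel, so the invoice sits after the crate and before the parcel.
No other item is forced both after the crate and before the parcel.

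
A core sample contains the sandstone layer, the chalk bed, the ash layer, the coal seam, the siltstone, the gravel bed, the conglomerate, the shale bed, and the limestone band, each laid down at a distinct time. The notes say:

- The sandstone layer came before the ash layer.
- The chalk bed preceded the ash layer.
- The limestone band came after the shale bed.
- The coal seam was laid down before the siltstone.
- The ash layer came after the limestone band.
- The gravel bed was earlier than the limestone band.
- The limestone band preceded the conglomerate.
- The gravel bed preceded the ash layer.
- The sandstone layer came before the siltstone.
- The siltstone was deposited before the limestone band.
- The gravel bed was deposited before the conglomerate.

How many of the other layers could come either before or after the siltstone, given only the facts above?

3

Forced before the siltstone: the coal seam and the sandstone layer; forced after the siltstone: the ash layer, the conglomerate, and the limestone band.
That leaves the chalk bed, the gravel bed, and the shale bed with no forced order relative to the siltstone — 3.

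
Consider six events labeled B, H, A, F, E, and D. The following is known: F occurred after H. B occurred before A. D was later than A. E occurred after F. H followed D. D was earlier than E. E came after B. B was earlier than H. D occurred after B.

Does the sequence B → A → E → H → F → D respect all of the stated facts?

no

The constraints require D before H, but in the proposed sequence H appears ahead of D. That one violation is enough.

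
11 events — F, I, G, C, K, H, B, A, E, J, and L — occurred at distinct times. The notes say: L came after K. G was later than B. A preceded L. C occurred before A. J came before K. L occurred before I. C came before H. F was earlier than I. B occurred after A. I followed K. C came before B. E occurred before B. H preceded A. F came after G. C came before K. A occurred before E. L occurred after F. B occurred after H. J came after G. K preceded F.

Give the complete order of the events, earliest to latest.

The constraints fix every adjacent pair, so only one ordering works:
C → H → A → E → B → G → J → K → F → L → I.

C, H, A, E, B, G, J, K, F, L, I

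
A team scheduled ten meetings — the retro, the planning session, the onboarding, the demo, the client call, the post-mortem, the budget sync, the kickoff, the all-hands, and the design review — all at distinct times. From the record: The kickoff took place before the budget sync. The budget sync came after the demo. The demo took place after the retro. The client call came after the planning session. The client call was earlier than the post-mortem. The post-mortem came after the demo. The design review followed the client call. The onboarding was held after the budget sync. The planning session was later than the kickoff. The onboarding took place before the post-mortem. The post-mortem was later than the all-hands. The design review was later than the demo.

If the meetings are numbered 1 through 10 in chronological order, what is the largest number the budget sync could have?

The budget sync must come before the onboarding and the post-mortem — 2 meetings forced after it.
Everything else can be placed before the budget sync in some valid order, so the budget sync can sit as late as position 10 − 2 = 8.

8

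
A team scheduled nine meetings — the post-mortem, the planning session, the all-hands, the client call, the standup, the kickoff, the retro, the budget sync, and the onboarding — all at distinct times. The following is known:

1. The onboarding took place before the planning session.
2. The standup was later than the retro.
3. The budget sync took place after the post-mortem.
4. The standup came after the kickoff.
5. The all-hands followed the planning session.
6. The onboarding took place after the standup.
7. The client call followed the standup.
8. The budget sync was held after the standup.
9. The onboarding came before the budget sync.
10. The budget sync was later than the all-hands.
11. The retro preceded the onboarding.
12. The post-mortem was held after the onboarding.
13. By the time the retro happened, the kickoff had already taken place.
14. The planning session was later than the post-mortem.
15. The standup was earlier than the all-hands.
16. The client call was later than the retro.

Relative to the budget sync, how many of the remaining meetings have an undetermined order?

1

Forced before the budget sync: the all-hands, the kickoff, the onboarding, the planning session, the post-mortem, the retro, and the standup.
That leaves the client call with no forced order relative to the budget sync — 1.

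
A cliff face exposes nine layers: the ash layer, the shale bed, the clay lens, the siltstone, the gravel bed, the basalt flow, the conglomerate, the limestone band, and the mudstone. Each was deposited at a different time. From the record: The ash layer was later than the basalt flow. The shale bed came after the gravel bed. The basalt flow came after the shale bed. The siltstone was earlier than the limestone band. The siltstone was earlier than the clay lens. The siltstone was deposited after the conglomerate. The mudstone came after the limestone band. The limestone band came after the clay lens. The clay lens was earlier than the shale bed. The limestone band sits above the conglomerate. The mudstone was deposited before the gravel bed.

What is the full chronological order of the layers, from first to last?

The constraints fix every adjacent pair, so only one ordering works:
the conglomerate → the siltstone → the clay lens → the limestone band → the mudstone → the gravel bed → the shale bed → the basalt flow → the ash layer.

the conglomerate, the siltstone, the clay lens, the limestone band, the mudstone, the gravel bed, the shale bed, the basalt flow, the ash layer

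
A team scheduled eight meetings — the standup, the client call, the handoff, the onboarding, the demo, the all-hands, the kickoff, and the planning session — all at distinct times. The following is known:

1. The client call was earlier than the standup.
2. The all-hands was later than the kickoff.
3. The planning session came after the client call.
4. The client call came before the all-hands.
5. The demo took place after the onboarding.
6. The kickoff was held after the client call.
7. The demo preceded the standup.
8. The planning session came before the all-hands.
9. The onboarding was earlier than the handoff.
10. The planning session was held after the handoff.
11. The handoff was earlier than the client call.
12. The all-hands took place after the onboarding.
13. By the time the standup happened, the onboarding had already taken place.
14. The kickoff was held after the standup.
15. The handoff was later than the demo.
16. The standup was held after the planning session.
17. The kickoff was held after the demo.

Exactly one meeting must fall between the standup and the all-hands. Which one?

the kickoff

Tracing the constraints gives the standup → the kickoff → the all-hands, so the kickoff sits after the standup and before the all-hands.
No other meeting is forced both after the standup and before the all-hands.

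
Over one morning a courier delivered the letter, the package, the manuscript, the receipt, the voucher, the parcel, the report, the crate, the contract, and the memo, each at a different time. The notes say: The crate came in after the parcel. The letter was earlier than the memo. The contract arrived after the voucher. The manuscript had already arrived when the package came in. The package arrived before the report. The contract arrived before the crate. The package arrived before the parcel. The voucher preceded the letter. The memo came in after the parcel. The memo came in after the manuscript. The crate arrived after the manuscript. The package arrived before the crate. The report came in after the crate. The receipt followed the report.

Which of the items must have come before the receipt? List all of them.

the contract, the crate, the manuscript, the package, the parcel, the report, the voucher

Directly stated before the receipt: the report.
The contract reaches the receipt via the contract → the crate → the report → the receipt.
The crate reaches the receipt via the crate → the report → the receipt.
The manuscript reaches the receipt via the manuscript → the crate → the report → the receipt.
Likewise the package, the parcel, and the voucher each reach the receipt by chaining the stated constraints.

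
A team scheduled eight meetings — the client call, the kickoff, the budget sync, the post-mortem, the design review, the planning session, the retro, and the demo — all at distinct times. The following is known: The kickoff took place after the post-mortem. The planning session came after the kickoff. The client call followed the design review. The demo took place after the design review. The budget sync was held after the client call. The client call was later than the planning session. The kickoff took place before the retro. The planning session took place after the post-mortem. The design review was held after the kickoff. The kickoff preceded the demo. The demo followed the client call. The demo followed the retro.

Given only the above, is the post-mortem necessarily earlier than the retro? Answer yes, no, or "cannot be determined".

yes

Chain the constraints: the post-mortem → the kickoff → the retro. Each link is directly stated, so the post-mortem comes before the retro.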